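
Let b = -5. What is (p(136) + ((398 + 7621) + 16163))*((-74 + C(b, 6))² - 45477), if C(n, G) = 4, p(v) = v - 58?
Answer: -984398020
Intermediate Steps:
p(v) = -58 + v
(p(136) + ((398 + 7621) + 16163))*((-74 + C(b, 6))² - 45477) = ((-58 + 136) + ((398 + 7621) + 16163))*((-74 + 4)² - 45477) = (78 + (8019 + 16163))*((-70)² - 45477) = (78 + 24182)*(4900 - 45477) = 24260*(-40577) = -984398020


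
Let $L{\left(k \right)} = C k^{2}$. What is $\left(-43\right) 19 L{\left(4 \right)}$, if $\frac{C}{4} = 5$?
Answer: $-261440$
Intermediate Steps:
$C = 20$ ($C = 4 \cdot 5 = 20$)
$L{\left(k \right)} = 20 k^{2}$
$\left(-43\right) 19 L{\left(4 \right)} = \left(-43\right) 19 \cdot 20 \cdot 4^{2} = - 817 \cdot 20 \cdot 16 = \left(-817\right) 320 = -261440$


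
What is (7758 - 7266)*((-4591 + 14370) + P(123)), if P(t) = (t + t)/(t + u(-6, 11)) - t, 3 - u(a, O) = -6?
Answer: 52268358/11 ≈ 4.7517e+6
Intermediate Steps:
u(a, O) = 9 (u(a, O) = 3 - 1*(-6) = 3 + 6 = 9)
P(t) = -t + 2*t/(9 + t) (P(t) = (t + t)/(t + 9) - t = (2*t)/(9 + t) - t = 2*t/(9 + t) - t = -t + 2*t/(9 + t))
(7758 - 7266)*((-4591 + 14370) + P(123)) = (7758 - 7266)*((-4591 + 14370) - 1*123*(7 + 123)/(9 + 123)) = 492*(9779 - 1*123*130/132) = 492*(9779 - 1*123*1/132*130) = 492*(9779 - 2665/22) = 492*(212473/22) = 52268358/11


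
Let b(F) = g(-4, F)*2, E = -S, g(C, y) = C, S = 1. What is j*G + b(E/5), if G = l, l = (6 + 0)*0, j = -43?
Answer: -8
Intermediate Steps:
l = 0 (l = 6*0 = 0)
E = -1 (E = -1*1 = -1)
G = 0
b(F) = -8 (b(F) = -4*2 = -8)
j*G + b(E/5) = -43*0 - 8 = 0 - 8 = -8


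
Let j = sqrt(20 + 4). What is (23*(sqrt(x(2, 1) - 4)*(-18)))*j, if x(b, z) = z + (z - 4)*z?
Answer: -4968*I ≈ -4968.0*I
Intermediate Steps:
j = 2*sqrt(6) (j = sqrt(24) = 2*sqrt(6) ≈ 4.8990)
x(b, z) = z + z*(-4 + z) (x(b, z) = z + (-4 + z)*z = z + z*(-4 + z))
(23*(sqrt(x(2, 1) - 4)*(-18)))*j = (23*(sqrt(1*(-3 + 1) - 4)*(-18)))*(2*sqrt(6)) = (23*(sqrt(1*(-2) - 4)*(-18)))*(2*sqrt(6)) = (23*(sqrt(-2 - 4)*(-18)))*(2*sqrt(6)) = (23*(sqrt(-6)*(-18)))*(2*sqrt(6)) = (23*((I*sqrt(6))*(-18)))*(2*sqrt(6)) = (23*(-18*I*sqrt(6)))*(2*sqrt(6)) = (-414*I*sqrt(6))*(2*sqrt(6)) = -4968*I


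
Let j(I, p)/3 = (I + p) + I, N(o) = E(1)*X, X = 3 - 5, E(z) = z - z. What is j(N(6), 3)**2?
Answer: 81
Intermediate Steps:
E(z) = 0
X = -2
N(o) = 0 (N(o) = 0*(-2) = 0)
j(I, p) = 3*p + 6*I (j(I, p) = 3*((I + p) + I) = 3*(p + 2*I) = 3*p + 6*I)
j(N(6), 3)**2 = (3*3 + 6*0)**2 = (9 + 0)**2 = 9**2 = 81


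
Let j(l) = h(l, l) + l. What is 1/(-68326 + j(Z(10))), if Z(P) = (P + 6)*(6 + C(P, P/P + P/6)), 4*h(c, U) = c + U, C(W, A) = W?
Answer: -1/67942 ≈ -1.4718e-5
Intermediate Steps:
h(c, U) = U/4 + c/4 (h(c, U) = (c + U)/4 = (U + c)/4 = U/4 + c/4)
Z(P) = (6 + P)² (Z(P) = (P + 6)*(6 + P) = (6 + P)*(6 + P) = (6 + P)²)
j(l) = 3*l/2 (j(l) = (l/4 + l/4) + l = l/2 + l = 3*l/2)
1/(-68326 + j(Z(10))) = 1/(-68326 + 3*(36 + 10² + 12*10)/2) = 1/(-68326 + 3*(36 + 100 + 120)/2) = 1/(-68326 + (3/2)*256) = 1/(-68326 + 384) = 1/(-67942) = -1/67942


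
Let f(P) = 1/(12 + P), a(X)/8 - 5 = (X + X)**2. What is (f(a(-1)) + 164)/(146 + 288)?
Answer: 13777/36456 ≈ 0.37791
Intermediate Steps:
a(X) = 40 + 32*X**2 (a(X) = 40 + 8*(X + X)**2 = 40 + 8*(2*X)**2 = 40 + 8*(4*X**2) = 40 + 32*X**2)
(f(a(-1)) + 164)/(146 + 288) = (1/(12 + (40 + 32*(-1)**2)) + 164)/(146 + 288) = (1/(12 + (40 + 32*1)) + 164)/434 = (1/(12 + (40 + 32)) + 164)*(1/434) = (1/(12 + 72) + 164)*(1/434) = (1/84 + 164)*(1/434) = (13777/84)*(1/434) = 13777/36456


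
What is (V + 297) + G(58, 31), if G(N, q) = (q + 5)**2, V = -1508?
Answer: 85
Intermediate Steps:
G(N, q) = (5 + q)**2
(V + 297) + G(58, 31) = (-1508 + 297) + (5 + 31)**2 = -1211 + 36**2 = -1211 + 1296 = 85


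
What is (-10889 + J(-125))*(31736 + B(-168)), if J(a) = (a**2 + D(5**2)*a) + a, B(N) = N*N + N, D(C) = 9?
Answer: 208434912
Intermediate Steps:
B(N) = N + N**2 (B(N) = N**2 + N = N + N**2)
J(a) = a**2 + 10*a (J(a) = (a**2 + 9*a) + a = a**2 + 10*a)
(-10889 + J(-125))*(31736 + B(-168)) = (-10889 - 125*(10 - 125))*(31736 - 168*(1 - 168)) = (-10889 - 125*(-115))*(31736 - 168*(-167)) = (-10889 + 14375)*(31736 + 28056) = 3486*59792 = 208434912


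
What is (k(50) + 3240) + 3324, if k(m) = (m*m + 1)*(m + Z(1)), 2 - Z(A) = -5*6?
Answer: 211646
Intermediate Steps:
Z(A) = 32 (Z(A) = 2 - (-5)*6 = 2 - 1*(-30) = 2 + 30 = 32)
k(m) = (1 + m²)*(32 + m) (k(m) = (m*m + 1)*(m + 32) = (m² + 1)*(32 + m) = (1 + m²)*(32 + m))
(k(50) + 3240) + 3324 = ((32 + 50 + 50³ + 32*50²) + 3240) + 3324 = ((32 + 50 + 125000 + 32*2500) + 3240) + 3324 = ((32 + 50 + 125000 + 80000) + 3240) + 3324 = (205082 + 3240) + 3324 = 208322 + 3324 = 211646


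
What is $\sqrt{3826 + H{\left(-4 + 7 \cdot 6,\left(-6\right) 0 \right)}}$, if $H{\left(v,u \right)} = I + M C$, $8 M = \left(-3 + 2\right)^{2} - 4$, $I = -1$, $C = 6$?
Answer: $\frac{3 \sqrt{1699}}{2} \approx 61.828$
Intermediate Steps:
$M = - \frac{3}{8}$ ($M = \frac{\left(-3 + 2\right)^{2} - 4}{8} = \frac{\left(-1\right)^{2} - 4}{8} = \frac{1 - 4}{8} = \frac{1}{8} \left(-3\right) = - \frac{3}{8} \approx -0.375$)
$H{\left(v,u \right)} = - \frac{13}{4}$ ($H{\left(v,u \right)} = -1 - \frac{9}{4} = - \frac{13}{4}$)
$\sqrt{3826 + H{\left(-4 + 7 \cdot 6,\left(-6\right) 0 \right)}} = \sqrt{3826 - \frac{13}{4}} = \sqrt{\frac{15291}{4}} = \frac{3 \sqrt{1699}}{2}$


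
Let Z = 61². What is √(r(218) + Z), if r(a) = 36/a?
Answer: √44211163/109 ≈ 61.001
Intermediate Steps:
Z = 3721
√(r(218) + Z) = √(36/218 + 3721) = √(36*(1/218) + 3721) = √(18/109 + 3721) = √(405607/109) = √44211163/109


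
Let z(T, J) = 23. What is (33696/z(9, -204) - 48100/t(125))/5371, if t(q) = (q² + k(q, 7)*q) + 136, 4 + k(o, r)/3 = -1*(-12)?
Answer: 631064356/2317602613 ≈ 0.27229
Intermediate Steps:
k(o, r) = 24 (k(o, r) = -12 + 3*(-1*(-12)) = -12 + 3*12 = -12 + 36 = 24)
t(q) = 136 + q² + 24*q (t(q) = (q² + 24*q) + 136 = 136 + q² + 24*q)
(33696/z(9, -204) - 48100/t(125))/5371 = (33696/23 - 48100/(136 + 125² + 24*125))/5371 = (33696*(1/23) - 48100/(136 + 15625 + 3000))*(1/5371) = (33696/23 - 48100/18761)*(1/5371) = (631064356/431503)*(1/5371) = 631064356/2317602613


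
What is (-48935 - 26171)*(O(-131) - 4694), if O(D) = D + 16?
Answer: 361184754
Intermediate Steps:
O(D) = 16 + D
(-48935 - 26171)*(O(-131) - 4694) = (-48935 - 26171)*((16 - 131) - 4694) = -75106*(-115 - 4694) = -75106*(-4809) = 361184754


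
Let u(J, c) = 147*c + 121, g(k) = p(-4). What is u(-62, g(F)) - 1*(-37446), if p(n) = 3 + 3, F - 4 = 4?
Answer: 38449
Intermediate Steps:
F = 8 (F = 4 + 4 = 8)
p(n) = 6
g(k) = 6
u(J, c) = 121 + 147*c
u(-62, g(F)) - 1*(-37446) = (121 + 147*6) - 1*(-37446) = (121 + 882) + 37446 = 1003 + 37446 = 38449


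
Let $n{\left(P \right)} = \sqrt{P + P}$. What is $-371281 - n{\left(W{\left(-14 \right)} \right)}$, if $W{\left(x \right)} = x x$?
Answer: $-371281 - 14 \sqrt{2} \approx -3.713 \cdot 10^{5}$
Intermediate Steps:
$W{\left(x \right)} = x^{2}$
$n{\left(P \right)} = \sqrt{2} \sqrt{P}$ ($n{\left(P \right)} = \sqrt{2 P} = \sqrt{2} \sqrt{P}$)
$-371281 - n{\left(W{\left(-14 \right)} \right)} = -371281 - \sqrt{2} \sqrt{\left(-14\right)^{2}} = -371281 - \sqrt{2} \sqrt{196} = -371281 - \sqrt{2} \cdot 14 = -371281 - 14 \sqrt{2}$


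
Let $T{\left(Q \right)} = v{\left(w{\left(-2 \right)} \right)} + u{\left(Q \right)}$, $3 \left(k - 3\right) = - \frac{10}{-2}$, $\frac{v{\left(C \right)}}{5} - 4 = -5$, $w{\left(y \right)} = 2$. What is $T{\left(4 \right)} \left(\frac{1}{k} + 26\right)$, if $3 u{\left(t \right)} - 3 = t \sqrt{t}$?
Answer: $- \frac{734}{21} \approx -34.952$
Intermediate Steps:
$v{\left(C \right)} = -5$ ($v{\left(C \right)} = 20 + 5 \left(-5\right) = 20 - 25 = -5$)
$k = \frac{14}{3}$ ($k = 3 + \frac{\left(-10\right) \frac{1}{-2}}{3} = 3 + \frac{\left(-10\right) \left(- \frac{1}{2}\right)}{3} = 3 + \frac{1}{3} \cdot 5 = 3 + \frac{5}{3} = \frac{14}{3} \approx 4.6667$)
$u{\left(t \right)} = 1 + \frac{t^{\frac{3}{2}}}{3}$ ($u{\left(t \right)} = 1 + \frac{t \sqrt{t}}{3} = 1 + \frac{t^{\frac{3}{2}}}{3}$)
$T{\left(Q \right)} = -4 + \frac{Q^{\frac{3}{2}}}{3}$ ($T{\left(Q \right)} = -5 + \left(1 + \frac{Q^{\frac{3}{2}}}{3}\right) = -4 + \frac{Q^{\frac{3}{2}}}{3}$)
$T{\left(4 \right)} \left(\frac{1}{k} + 26\right) = \left(-4 + \frac{4^{\frac{3}{2}}}{3}\right) \left(\frac{1}{\frac{14}{3}} + 26\right) = \left(-4 + \frac{1}{3} \cdot 8\right) \left(\frac{3}{14} + 26\right) = \left(-4 + \frac{8}{3}\right) \frac{367}{14} = \left(- \frac{4}{3}\right) \frac{367}{14} = - \frac{734}{21}$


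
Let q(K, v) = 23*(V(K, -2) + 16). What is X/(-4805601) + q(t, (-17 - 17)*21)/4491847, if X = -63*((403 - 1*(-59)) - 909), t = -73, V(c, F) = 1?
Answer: -41538637792/7195341478349 ≈ -0.0057730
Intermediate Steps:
q(K, v) = 391 (q(K, v) = 23*(1 + 16) = 23*17 = 391)
X = 28161 (X = -63*((403 + 59) - 909) = -63*(462 - 909) = -63*(-447) = 28161)
X/(-4805601) + q(t, (-17 - 17)*21)/4491847 = 28161/(-4805601) + 391/4491847 = 28161*(-1/4805601) + 391*(1/4491847) = -9387/1601867 + 391/4491847 = -41538637792/7195341478349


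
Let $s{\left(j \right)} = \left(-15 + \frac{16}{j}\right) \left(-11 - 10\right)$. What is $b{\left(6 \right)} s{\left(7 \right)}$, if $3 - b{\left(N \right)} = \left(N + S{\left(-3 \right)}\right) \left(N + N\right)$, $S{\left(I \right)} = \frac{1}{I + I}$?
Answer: $-17889$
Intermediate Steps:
$s{\left(j \right)} = 315 - \frac{336}{j}$ ($s{\left(j \right)} = \left(-15 + \frac{16}{j}\right) \left(-21\right) = 315 - \frac{336}{j}$)
$S{\left(I \right)} = \frac{1}{2 I}$
$b{\left(N \right)} = 3 - 2 N \left(- \frac{1}{6} + N\right)$ ($b{\left(N \right)} = 3 - \left(N + \frac{1}{2 \left(-3\right)}\right) \left(N + N\right) = 3 - \left(N + \frac{1}{2} \left(- \frac{1}{3}\right)\right) 2 N = 3 - \left(N - \frac{1}{6}\right) 2 N = 3 - \left(- \frac{1}{6} + N\right) 2 N = 3 - 2 N \left(- \frac{1}{6} + N\right)$)
$b{\left(6 \right)} s{\left(7 \right)} = \left(3 - 2 \cdot 6^{2} + \frac{1}{3} \cdot 6\right) \left(315 - \frac{336}{7}\right) = \left(3 - 72 + 2\right) \left(315 - 48\right) = \left(-67\right) 267 = -17889$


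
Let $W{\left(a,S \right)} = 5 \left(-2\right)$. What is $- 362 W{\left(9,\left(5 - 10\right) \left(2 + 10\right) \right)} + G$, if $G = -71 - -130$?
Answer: $3679$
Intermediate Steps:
$W{\left(a,S \right)} = -10$
$G = 59$ ($G = -71 + 130 = 59$)
$- 362 W{\left(9,\left(5 - 10\right) \left(2 + 10\right) \right)} + G = \left(-362\right) \left(-10\right) + 59 = 3620 + 59 = 3679$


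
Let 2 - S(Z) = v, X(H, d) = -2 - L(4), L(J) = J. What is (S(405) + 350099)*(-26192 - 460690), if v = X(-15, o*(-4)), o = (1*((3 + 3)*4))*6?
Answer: -170460796374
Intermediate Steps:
o = 144 (o = (1*(6*4))*6 = (1*24)*6 = 24*6 = 144)
X(H, d) = -6 (X(H, d) = -2 - 1*4 = -2 - 4 = -6)
v = -6
S(Z) = 8 (S(Z) = 2 - 1*(-6) = 2 + 6 = 8)
(S(405) + 350099)*(-26192 - 460690) = (8 + 350099)*(-26192 - 460690) = 350107*(-486882) = -170460796374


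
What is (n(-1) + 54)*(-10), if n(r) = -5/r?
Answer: -590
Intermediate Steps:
(n(-1) + 54)*(-10) = (-5/(-1) + 54)*(-10) = (-5*(-1) + 54)*(-10) = (5 + 54)*(-10) = 59*(-10) = -590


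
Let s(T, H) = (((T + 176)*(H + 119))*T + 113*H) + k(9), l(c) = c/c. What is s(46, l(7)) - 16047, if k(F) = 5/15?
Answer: 3628519/3 ≈ 1.2095e+6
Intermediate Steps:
l(c) = 1
k(F) = ⅓ (k(F) = 5*(1/15) = ⅓)
s(T, H) = ⅓ + 113*H + T*(119 + H)*(176 + T) (s(T, H) = (((T + 176)*(H + 119))*T + 113*H) + ⅓ = (((176 + T)*(119 + H))*T + 113*H) + ⅓ = (((119 + H)*(176 + T))*T + 113*H) + ⅓ = (T*(119 + H)*(176 + T) + 113*H) + ⅓ = (113*H + T*(119 + H)*(176 + T)) + ⅓ = ⅓ + 113*H + T*(119 + H)*(176 + T))
s(46, l(7)) - 16047 = (⅓ + 113*1 + 119*46² + 20944*46 + 1*46² + 176*1*46) - 16047 = (⅓ + 113 + 119*2116 + 963424 + 1*2116 + 8096) - 16047 = (⅓ + 113 + 251804 + 963424 + 2116 + 8096) - 16047 = 3676660/3 - 16047 = 3628519/3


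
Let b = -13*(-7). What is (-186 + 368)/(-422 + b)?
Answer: -182/331 ≈ -0.54985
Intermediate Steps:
b = 91
(-186 + 368)/(-422 + b) = (-186 + 368)/(-422 + 91) = 182/(-331) = 182*(-1/331) = -182/331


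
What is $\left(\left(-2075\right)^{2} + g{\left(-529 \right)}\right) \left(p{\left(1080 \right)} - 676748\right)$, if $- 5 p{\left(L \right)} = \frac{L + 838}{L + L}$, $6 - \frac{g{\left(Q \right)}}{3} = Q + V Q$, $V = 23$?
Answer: $- \frac{15873905006293229}{5400} \approx -2.9396 \cdot 10^{12}$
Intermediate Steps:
$g{\left(Q \right)} = 18 - 72 Q$ ($g{\left(Q \right)} = 18 - 3 \left(Q + 23 Q\right) = 18 - 3 \cdot 24 Q = 18 - 72 Q$)
$p{\left(L \right)} = - \frac{838 + L}{10 L}$ ($p{\left(L \right)} = - \frac{\left(L + 838\right) \frac{1}{L + L}}{5} = - \frac{\left(838 + L\right) \frac{1}{2 L}}{5} = - \frac{\frac{1}{2} \frac{1}{L} \left(838 + L\right)}{5} = - \frac{838 + L}{10 L}$)
$\left(\left(-2075\right)^{2} + g{\left(-529 \right)}\right) \left(p{\left(1080 \right)} - 676748\right) = \left(\left(-2075\right)^{2} + \left(18 - -38088\right)\right) \left(\frac{-838 - 1080}{10 \cdot 1080} - 676748\right) = \left(4305625 + \left(18 + 38088\right)\right) \left(\frac{1}{10} \cdot \frac{1}{1080} \left(-838 - 1080\right) - 676748\right) = \left(4305625 + 38106\right) \left(\frac{1}{10} \cdot \frac{1}{1080} \left(-1918\right) - 676748\right) = 4343731 \left(- \frac{959}{5400} - 676748\right) = 4343731 \left(- \frac{3654440159}{5400}\right) = - \frac{15873905006293229}{5400}$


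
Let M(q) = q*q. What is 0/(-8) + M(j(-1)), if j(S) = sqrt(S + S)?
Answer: -2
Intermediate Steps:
j(S) = sqrt(2)*sqrt(S) (j(S) = sqrt(2*S) = sqrt(2)*sqrt(S))
M(q) = q**2
0/(-8) + M(j(-1)) = 0/(-8) + (sqrt(2)*sqrt(-1))**2 = -1/8*0 + (sqrt(2)*I)**2 = 0 + (I*sqrt(2))**2 = 0 - 2 = -2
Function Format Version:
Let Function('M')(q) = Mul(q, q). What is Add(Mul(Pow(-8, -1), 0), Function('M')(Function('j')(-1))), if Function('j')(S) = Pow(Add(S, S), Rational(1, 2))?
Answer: -2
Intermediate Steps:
Function('j')(S) = Mul(Pow(2, Rational(1, 2)), Pow(S, Rational(1, 2))) (Function('j')(S) = Pow(Mul(2, S), Rational(1, 2)) = Mul(Pow(2, Rational(1, 2)), Pow(S, Rational(1, 2))))
Function('M')(q) = Pow(q, 2)
Add(Mul(Pow(-8, -1), 0), Function('M')(Function('j')(-1))) = Add(Mul(Pow(-8, -1), 0), Pow(Mul(Pow(2, Rational(1, 2)), Pow(-1, Rational(1, 2))), 2)) = Add(Mul(Rational(-1, 8), 0), Pow(Mul(Pow(2, Rational(1, 2)), I), 2)) = Add(0, Pow(Mul(I, Pow(2, Rational(1, 2))), 2)) = Add(0, -2) = -2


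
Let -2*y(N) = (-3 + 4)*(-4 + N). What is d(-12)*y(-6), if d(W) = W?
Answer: -60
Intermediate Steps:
y(N) = 2 - N/2 (y(N) = -(-3 + 4)*(-4 + N)/2 = -(-4 + N)/2 = 2 - N/2)
d(-12)*y(-6) = -12*(2 - ½*(-6)) = -12*(2 + 3) = -12*5 = -60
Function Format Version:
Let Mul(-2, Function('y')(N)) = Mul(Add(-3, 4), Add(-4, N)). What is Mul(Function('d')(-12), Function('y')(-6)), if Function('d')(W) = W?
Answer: -60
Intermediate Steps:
Function('y')(N) = Add(2, Mul(Rational(-1, 2), N)) (Function('y')(N) = Mul(Rational(-1, 2), Mul(Add(-3, 4), Add(-4, N))) = Mul(Rational(-1, 2), Mul(1, Add(-4, N))) = Mul(Rational(-1, 2), Add(-4, N)) = Add(2, Mul(Rational(-1, 2), N)))
Mul(Function('d')(-12), Function('y')(-6)) = Mul(-12, Add(2, Mul(Rational(-1, 2), -6))) = Mul(-12, Add(2, 3)) = Mul(-12, 5) = -60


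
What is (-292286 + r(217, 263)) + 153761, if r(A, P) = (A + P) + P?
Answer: -137782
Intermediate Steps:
r(A, P) = A + 2*P
(-292286 + r(217, 263)) + 153761 = (-292286 + (217 + 2*263)) + 153761 = (-292286 + (217 + 526)) + 153761 = (-292286 + 743) + 153761 = -291543 + 153761 = -137782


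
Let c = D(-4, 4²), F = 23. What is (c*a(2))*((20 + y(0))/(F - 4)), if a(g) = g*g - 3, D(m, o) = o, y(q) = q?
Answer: 320/19 ≈ 16.842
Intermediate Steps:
a(g) = -3 + g² (a(g) = g² - 3 = -3 + g²)
c = 16 (c = 4² = 16)
(c*a(2))*((20 + y(0))/(F - 4)) = (16*(-3 + 2²))*((20 + 0)/(23 - 4)) = (16*(-3 + 4))*(20/19) = (16*1)*(20*(1/19)) = 16*(20/19) = 320/19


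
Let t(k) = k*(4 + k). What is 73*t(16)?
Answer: 23360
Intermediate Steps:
73*t(16) = 73*(16*(4 + 16)) = 73*(16*20) = 73*320 = 23360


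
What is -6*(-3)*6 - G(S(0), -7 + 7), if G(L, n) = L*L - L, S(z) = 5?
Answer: 88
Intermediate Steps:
G(L, n) = L² - L
-6*(-3)*6 - G(S(0), -7 + 7) = -6*(-3)*6 - 5*(-1 + 5) = 18*6 - 5*4 = 108 - 1*20 = 108 - 20 = 88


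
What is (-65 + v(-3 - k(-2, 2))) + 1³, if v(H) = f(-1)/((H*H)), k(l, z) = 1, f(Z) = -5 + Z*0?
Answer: -1029/16 ≈ -64.313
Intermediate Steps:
f(Z) = -5 (f(Z) = -5 + 0 = -5)
v(H) = -5/H²
(-65 + v(-3 - k(-2, 2))) + 1³ = (-65 - 5/(-3 - 1*1)²) + 1³ = (-65 - 5/(-3 - 1)²) + 1 = (-65 - 5/(-4)²) + 1 = (-65 - 5*1/16) + 1 = (-65 - 5/16) + 1 = -1045/16 + 1 = -1029/16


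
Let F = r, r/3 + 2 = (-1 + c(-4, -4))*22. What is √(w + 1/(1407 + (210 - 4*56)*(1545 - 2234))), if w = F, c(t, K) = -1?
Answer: I*√16859284589/11053 ≈ 11.747*I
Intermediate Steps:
r = -138 (r = -6 + 3*((-1 - 1)*22) = -6 + 3*(-2*22) = -6 + 3*(-44) = -6 - 132 = -138)
F = -138
w = -138
√(w + 1/(1407 + (210 - 4*56)*(1545 - 2234))) = √(-138 + 1/(1407 + (210 - 4*56)*(1545 - 2234))) = √(-138 + 1/(1407 + (210 - 224)*(-689))) = √(-138 + 1/(1407 - 14*(-689))) = √(-138 + 1/(1407 + 9646)) = √(-138 + 1/11053) = √(-1525313/11053) = I*√16859284589/11053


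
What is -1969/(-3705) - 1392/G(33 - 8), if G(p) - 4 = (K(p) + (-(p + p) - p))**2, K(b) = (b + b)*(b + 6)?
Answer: 4278656141/8060705445 ≈ 0.53080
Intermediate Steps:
K(b) = 2*b*(6 + b) (K(b) = (2*b)*(6 + b) = 2*b*(6 + b))
G(p) = 4 + (-3*p + 2*p*(6 + p))**2 (G(p) = 4 + (2*p*(6 + p) + (-(p + p) - p))**2 = 4 + (2*p*(6 + p) + (-2*p - p))**2 = 4 + (2*p*(6 + p) - 3*p)**2 = 4 + (-3*p + 2*p*(6 + p))**2)
-1969/(-3705) - 1392/G(33 - 8) = -1969/(-3705) - 1392/(4 + (33 - 8)**2*(9 + 2*(33 - 8))**2) = -1969*(-1/3705) - 1392/(4 + 25**2*(9 + 2*25)**2) = 1969/3705 - 1392/(4 + 625*(9 + 50)**2) = 1969/3705 - 1392/(4 + 625*59**2) = 1969/3705 - 1392/(4 + 625*3481) = 1969/3705 - 1392/(4 + 2175625) = 1969/3705 - 1392/2175629 = 4278656141/8060705445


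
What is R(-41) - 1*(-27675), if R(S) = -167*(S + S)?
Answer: 41369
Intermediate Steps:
R(S) = -334*S
R(-41) - 1*(-27675) = -334*(-41) - 1*(-27675) = 13694 + 27675 = 41369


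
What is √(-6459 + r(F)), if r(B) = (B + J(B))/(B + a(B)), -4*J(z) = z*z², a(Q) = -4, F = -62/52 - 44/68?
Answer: I*√33623472069720633/2281604 ≈ 80.368*I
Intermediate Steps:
F = -813/442 (F = -62*1/52 - 44*1/68 = -31/26 - 11/17 = -813/442 ≈ -1.8394)
J(z) = -z³/4 (J(z) = -z*z²/4 = -z³/4)
r(B) = (B - B³/4)/(-4 + B) (r(B) = (B - B³/4)/(B - 4) = (B - B³/4)/(-4 + B))
√(-6459 + r(F)) = √(-6459 + (¼)*(-813/442)*(4 - (-813/442)²)/(-4 - 813/442)) = √(-6459 + (¼)*(-813/442)*(4 - 1*660969/195364)/(-2581/442)) = √(-6459 + (¼)*(-813/442)*(-442/2581)*(4 - 660969/195364)) = √(-6459 + (¼)*(-813/442)*(-442/2581)*(120487/195364)) = √(-6459 + 97955931/2016937936) = √(-13027304172693/2016937936) = I*√33623472069720633/2281604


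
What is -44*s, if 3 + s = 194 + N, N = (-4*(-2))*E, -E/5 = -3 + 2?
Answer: -10164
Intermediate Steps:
E = 5 (E = -5*(-3 + 2) = -5*(-1) = 5)
N = 40 (N = -4*(-2)*5 = 8*5 = 40)
s = 231 (s = -3 + (194 + 40) = -3 + 234 = 231)
-44*s = -44*231 = -10164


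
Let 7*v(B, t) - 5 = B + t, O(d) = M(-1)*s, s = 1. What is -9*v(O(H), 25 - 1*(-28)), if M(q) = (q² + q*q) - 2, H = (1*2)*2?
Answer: -522/7 ≈ -74.571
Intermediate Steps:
H = 4 (H = 2*2 = 4)
M(q) = -2 + 2*q² (M(q) = (q² + q²) - 2 = 2*q² - 2 = -2 + 2*q²)
O(d) = 0 (O(d) = (-2 + 2*(-1)²)*1 = (-2 + 2*1)*1 = (-2 + 2)*1 = 0*1 = 0)
v(B, t) = 5/7 + B/7 + t/7 (v(B, t) = 5/7 + (B + t)/7 = 5/7 + (B/7 + t/7) = 5/7 + B/7 + t/7)
-9*v(O(H), 25 - 1*(-28)) = -9*(5/7 + (⅐)*0 + (25 - 1*(-28))/7) = -9*(5/7 + 0 + (25 + 28)/7) = -9*(5/7 + 0 + (⅐)*53) = -9*(5/7 + 0 + 53/7) = -9*58/7 = -522/7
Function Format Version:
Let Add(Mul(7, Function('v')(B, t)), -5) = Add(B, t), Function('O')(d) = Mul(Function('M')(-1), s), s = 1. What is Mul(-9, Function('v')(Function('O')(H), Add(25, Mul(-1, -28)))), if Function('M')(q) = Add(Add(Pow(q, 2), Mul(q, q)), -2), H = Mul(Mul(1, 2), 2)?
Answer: Rational(-522, 7) ≈ -74.571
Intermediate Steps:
H = 4 (H = Mul(2, 2) = 4)
Function('M')(q) = Add(-2, Mul(2, Pow(q, 2))) (Function('M')(q) = Add(Add(Pow(q, 2), Pow(q, 2)), -2) = Add(Mul(2, Pow(q, 2)), -2) = Add(-2, Mul(2, Pow(q, 2))))
Function('O')(d) = 0 (Function('O')(d) = Mul(Add(-2, Mul(2, Pow(-1, 2))), 1) = Mul(Add(-2, Mul(2, 1)), 1) = Mul(Add(-2, 2), 1) = Mul(0, 1) = 0)
Function('v')(B, t) = Add(Rational(5, 7), Mul(Rational(1, 7), B), Mul(Rational(1, 7), t)) (Function('v')(B, t) = Add(Rational(5, 7), Mul(Rational(1, 7), Add(B, t))) = Add(Rational(5, 7), Add(Mul(Rational(1, 7), B), Mul(Rational(1, 7), t))) = Add(Rational(5, 7), Mul(Rational(1, 7), B), Mul(Rational(1, 7), t)))
Mul(-9, Function('v')(Function('O')(H), Add(25, Mul(-1, -28)))) = Mul(-9, Add(Rational(5, 7), Mul(Rational(1, 7), 0), Mul(Rational(1, 7), Add(25, Mul(-1, -28))))) = Mul(-9, Add(Rational(5, 7), 0, Mul(Rational(1, 7), Add(25, 28)))) = Mul(-9, Add(Rational(5, 7), 0, Mul(Rational(1, 7), 53))) = Mul(-9, Add(Rational(5, 7), 0, Rational(53, 7))) = Mul(-9, Rational(58, 7)) = Rational(-522, 7)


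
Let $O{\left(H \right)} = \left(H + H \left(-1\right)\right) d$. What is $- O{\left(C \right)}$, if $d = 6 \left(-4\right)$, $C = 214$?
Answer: $0$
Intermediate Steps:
$d = -24$
$O{\left(H \right)} = 0$ ($O{\left(H \right)} = \left(H + H \left(-1\right)\right) \left(-24\right) = \left(H - H\right) \left(-24\right) = 0 \left(-24\right) = 0$)
$- O{\left(C \right)} = \left(-1\right) 0 = 0$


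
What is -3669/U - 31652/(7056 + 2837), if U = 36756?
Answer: -399899443/121209036 ≈ -3.2993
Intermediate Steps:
-3669/U - 31652/(7056 + 2837) = -3669/36756 - 31652/(7056 + 2837) = -3669*1/36756 - 31652/9893 = -1223/12252 - 31652*1/9893 = -1223/12252 - 31652/9893 = -399899443/121209036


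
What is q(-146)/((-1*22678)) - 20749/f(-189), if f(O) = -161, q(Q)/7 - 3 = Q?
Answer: 20465521/158746 ≈ 128.92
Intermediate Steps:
q(Q) = 21 + 7*Q
q(-146)/((-1*22678)) - 20749/f(-189) = (21 + 7*(-146))/((-1*22678)) - 20749/(-161) = (21 - 1022)/(-22678) - 20749*(-1/161) = -1001*(-1/22678) + 20749/161 = 1001/22678 + 20749/161 = 20465521/158746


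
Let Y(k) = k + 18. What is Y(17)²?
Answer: 1225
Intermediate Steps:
Y(k) = 18 + k
Y(17)² = (18 + 17)² = 35² = 1225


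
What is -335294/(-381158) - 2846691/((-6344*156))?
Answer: 236144574899/62869725152 ≈ 3.7561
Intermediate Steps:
-335294/(-381158) - 2846691/((-6344*156)) = -335294*(-1/381158) - 2846691/(-989664) = 167647/190579 - 2846691*(-1/989664) = 167647/190579 + 948897/329888 = 236144574899/62869725152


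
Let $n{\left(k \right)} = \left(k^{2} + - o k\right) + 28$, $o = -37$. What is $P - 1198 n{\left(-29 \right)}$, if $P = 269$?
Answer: $244661$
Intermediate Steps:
$n{\left(k \right)} = 28 + k^{2} + 37 k$ ($n{\left(k \right)} = \left(k^{2} + \left(-1\right) \left(-37\right) k\right) + 28 = \left(k^{2} + 37 k\right) + 28 = 28 + k^{2} + 37 k$)
$P - 1198 n{\left(-29 \right)} = 269 - 1198 \left(28 + \left(-29\right)^{2} + 37 \left(-29\right)\right) = 269 - 1198 \left(28 + 841 - 1073\right) = 269 - -244392 = 269 + 244392 = 244661$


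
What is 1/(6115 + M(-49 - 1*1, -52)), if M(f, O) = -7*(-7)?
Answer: 1/6164 ≈ 0.00016223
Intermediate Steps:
M(f, O) = 49
1/(6115 + M(-49 - 1*1, -52)) = 1/(6115 + 49) = 1/6164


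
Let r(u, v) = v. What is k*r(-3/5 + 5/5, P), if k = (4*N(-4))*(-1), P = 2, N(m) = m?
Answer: 32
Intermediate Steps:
k = 16 (k = (4*(-4))*(-1) = -16*(-1) = 16)
k*r(-3/5 + 5/5, P) = 16*2 = 32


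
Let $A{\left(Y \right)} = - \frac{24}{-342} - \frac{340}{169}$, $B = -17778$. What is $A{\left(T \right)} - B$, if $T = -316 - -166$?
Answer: $\frac{171236770}{9633} \approx 17776.0$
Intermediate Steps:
$T = -150$ ($T = -316 + 166 = -150$)
$A{\left(Y \right)} = - \frac{18704}{9633}$ ($A{\left(Y \right)} = \left(-24\right) \left(- \frac{1}{342}\right) - \frac{340}{169} = \frac{4}{57} - \frac{340}{169} = - \frac{18704}{9633}$)
$A{\left(T \right)} - B = - \frac{18704}{9633} - -17778 = - \frac{18704}{9633} + 17778 = \frac{171236770}{9633}$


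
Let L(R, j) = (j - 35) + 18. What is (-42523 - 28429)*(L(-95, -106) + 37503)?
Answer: -2652185760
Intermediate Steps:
L(R, j) = -17 + j (L(R, j) = (-35 + j) + 18 = -17 + j)
(-42523 - 28429)*(L(-95, -106) + 37503) = (-42523 - 28429)*((-17 - 106) + 37503) = -70952*(-123 + 37503) = -70952*37380 = -2652185760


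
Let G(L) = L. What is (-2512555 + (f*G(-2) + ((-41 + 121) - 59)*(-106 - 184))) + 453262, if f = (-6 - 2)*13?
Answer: -2065175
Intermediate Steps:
f = -104 (f = -8*13 = -104)
(-2512555 + (f*G(-2) + ((-41 + 121) - 59)*(-106 - 184))) + 453262 = (-2512555 + (-104*(-2) + ((-41 + 121) - 59)*(-106 - 184))) + 453262 = (-2512555 + (208 + (80 - 59)*(-290))) + 453262 = (-2512555 + (208 + 21*(-290))) + 453262 = (-2512555 + (208 - 6090)) + 453262 = (-2512555 - 5882) + 453262 = -2518437 + 453262 = -2065175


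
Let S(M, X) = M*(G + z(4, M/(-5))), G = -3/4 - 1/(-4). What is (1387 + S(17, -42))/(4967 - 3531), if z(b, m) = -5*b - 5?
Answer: 1907/2872 ≈ 0.66400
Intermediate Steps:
z(b, m) = -5 - 5*b
G = -1/2 (G = -3*1/4 - 1*(-1/4) = -3/4 + 1/4 = -1/2 ≈ -0.50000)
S(M, X) = -51*M/2 (S(M, X) = M*(-1/2 + (-5 - 5*4)) = M*(-1/2 + (-5 - 20)) = M*(-1/2 - 25) = M*(-51/2) = -51*M/2)
(1387 + S(17, -42))/(4967 - 3531) = (1387 - 51/2*17)/(4967 - 3531) = (1387 - 867/2)/1436 = (1907/2)*(1/1436) = 1907/2872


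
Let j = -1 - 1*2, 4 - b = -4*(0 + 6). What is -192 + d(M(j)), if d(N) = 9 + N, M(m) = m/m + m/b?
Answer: -5099/28 ≈ -182.11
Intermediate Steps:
b = 28 (b = 4 - (-4)*(0 + 6) = 4 - (-4)*6 = 4 - 1*(-24) = 4 + 24 = 28)
j = -3 (j = -1 - 2 = -3)
M(m) = 1 + m/28 (M(m) = m/m + m/28 = 1 + m*(1/28) = 1 + m/28)
-192 + d(M(j)) = -192 + (9 + (1 + (1/28)*(-3))) = -192 + (9 + (1 - 3/28)) = -192 + (9 + 25/28) = -192 + 277/28 = -5099/28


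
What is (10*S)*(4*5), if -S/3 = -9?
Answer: 5400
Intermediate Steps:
S = 27 (S = -3*(-9) = 27)
(10*S)*(4*5) = (10*27)*(4*5) = 270*20 = 5400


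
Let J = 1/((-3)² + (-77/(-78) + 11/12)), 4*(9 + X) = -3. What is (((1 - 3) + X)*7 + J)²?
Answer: 34720732225/5143824 ≈ 6750.0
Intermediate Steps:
X = -39/4 (X = -9 + (¼)*(-3) = -9 - ¾ = -39/4 ≈ -9.7500)
J = 52/567 (J = 1/(9 + (-77*(-1/78) + 11*(1/12))) = 1/(9 + (77/78 + 11/12)) = 1/(9 + 99/52) = 1/(567/52) = 52/567 ≈ 0.091711)
(((1 - 3) + X)*7 + J)² = (((1 - 3) - 39/4)*7 + 52/567)² = ((-2 - 39/4)*7 + 52/567)² = (-47/4*7 + 52/567)² = (-329/4 + 52/567)² = (-186335/2268)² = 34720732225/5143824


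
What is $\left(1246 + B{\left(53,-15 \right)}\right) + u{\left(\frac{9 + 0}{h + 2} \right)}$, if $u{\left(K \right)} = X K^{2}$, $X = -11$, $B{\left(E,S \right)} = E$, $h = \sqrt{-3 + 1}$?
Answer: $\frac{3 \left(- 569 i + 1732 \sqrt{2}\right)}{2 \left(- i + 2 \sqrt{2}\right)} \approx 1249.5 + 140.01 i$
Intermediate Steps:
$h = i \sqrt{2}$ ($h = \sqrt{-2} = i \sqrt{2} \approx 1.4142 i$)
$u{\left(K \right)} = - 11 K^{2}$
$\left(1246 + B{\left(53,-15 \right)}\right) + u{\left(\frac{9 + 0}{h + 2} \right)} = \left(1246 + 53\right) - 11 \left(\frac{9 + 0}{i \sqrt{2} + 2}\right)^{2} = 1299 - 11 \left(\frac{9}{2 + i \sqrt{2}}\right)^{2} = 1299 - 11 \frac{81}{\left(2 + i \sqrt{2}\right)^{2}} = 1299 - \frac{891}{\left(2 + i \sqrt{2}\right)^{2}}$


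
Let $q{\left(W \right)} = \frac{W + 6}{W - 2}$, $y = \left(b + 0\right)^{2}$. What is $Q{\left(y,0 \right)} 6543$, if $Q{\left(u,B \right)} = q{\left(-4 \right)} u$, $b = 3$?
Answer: $-19629$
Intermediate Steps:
$y = 9$ ($y = \left(3 + 0\right)^{2} = 3^{2} = 9$)
$q{\left(W \right)} = \frac{6 + W}{-2 + W}$
$Q{\left(u,B \right)} = - \frac{u}{3}$ ($Q{\left(u,B \right)} = \frac{6 - 4}{-2 - 4} u = \frac{1}{-6} \cdot 2 u = \left(- \frac{1}{6}\right) 2 u = - \frac{u}{3}$)
$Q{\left(y,0 \right)} 6543 = \left(- \frac{1}{3}\right) 9 \cdot 6543 = \left(-3\right) 6543 = -19629$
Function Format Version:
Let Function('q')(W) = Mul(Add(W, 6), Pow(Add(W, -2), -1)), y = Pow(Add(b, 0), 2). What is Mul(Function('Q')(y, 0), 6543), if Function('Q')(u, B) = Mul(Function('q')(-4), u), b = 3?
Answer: -19629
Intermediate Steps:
y = 9 (y = Pow(Add(3, 0), 2) = Pow(3, 2) = 9)
Function('q')(W) = Mul(Pow(Add(-2, W), -1), Add(6, W)) (Function('q')(W) = Mul(Add(6, W), Pow(Add(-2, W), -1)) = Mul(Pow(Add(-2, W), -1), Add(6, W)))
Function('Q')(u, B) = Mul(Rational(-1, 3), u) (Function('Q')(u, B) = Mul(Mul(Pow(Add(-2, -4), -1), Add(6, -4)), u) = Mul(Mul(Pow(-6, -1), 2), u) = Mul(Mul(Rational(-1, 6), 2), u) = Mul(Rational(-1, 3), u))
Mul(Function('Q')(y, 0), 6543) = Mul(Mul(Rational(-1, 3), 9), 6543) = Mul(-3, 6543) = -19629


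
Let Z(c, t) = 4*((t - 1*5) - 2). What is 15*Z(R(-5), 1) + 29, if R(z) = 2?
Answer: -331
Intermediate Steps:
Z(c, t) = -28 + 4*t (Z(c, t) = 4*((t - 5) - 2) = 4*((-5 + t) - 2) = 4*(-7 + t) = -28 + 4*t)
15*Z(R(-5), 1) + 29 = 15*(-28 + 4*1) + 29 = 15*(-28 + 4) + 29 = 15*(-24) + 29 = -360 + 29 = -331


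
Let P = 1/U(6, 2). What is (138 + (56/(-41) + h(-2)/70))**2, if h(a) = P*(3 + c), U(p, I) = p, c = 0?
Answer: 615159431041/32947600 ≈ 18671.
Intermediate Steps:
P = 1/6 ≈ 0.16667
h(a) = 1/2 (h(a) = (3 + 0)/6 = (1/6)*3 = 1/2)
(138 + (56/(-41) + h(-2)/70))**2 = (138 + (56/(-41) + (1/2)/70))**2 = (138 + (56*(-1/41) + (1/2)*(1/70)))**2 = (138 + (-56/41 + 1/140))**2 = (138 - 7799/5740)**2 = (784321/5740)**2 = 615159431041/32947600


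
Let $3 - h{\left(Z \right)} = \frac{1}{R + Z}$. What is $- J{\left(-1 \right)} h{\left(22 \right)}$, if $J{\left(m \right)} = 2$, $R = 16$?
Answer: $- \frac{113}{19} \approx -5.9474$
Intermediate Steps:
$h{\left(Z \right)} = 3 - \frac{1}{16 + Z}$
$- J{\left(-1 \right)} h{\left(22 \right)} = \left(-1\right) 2 \frac{47 + 3 \cdot 22}{16 + 22} = - 2 \frac{47 + 66}{38} = - 2 \cdot \frac{1}{38} \cdot 113 = \left(-2\right) \frac{113}{38} = - \frac{113}{19}$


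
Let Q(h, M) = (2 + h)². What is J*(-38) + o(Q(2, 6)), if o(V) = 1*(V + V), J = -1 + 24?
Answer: -842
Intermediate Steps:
J = 23
o(V) = 2*V (o(V) = 1*(2*V) = 2*V)
J*(-38) + o(Q(2, 6)) = 23*(-38) + 2*(2 + 2)² = -874 + 2*4² = -874 + 2*16 = -874 + 32 = -842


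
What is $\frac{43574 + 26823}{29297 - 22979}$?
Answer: $\frac{70397}{6318} \approx 11.142$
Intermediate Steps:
$\frac{43574 + 26823}{29297 - 22979} = \frac{70397}{6318}$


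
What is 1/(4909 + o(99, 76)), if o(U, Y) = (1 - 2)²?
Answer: 1/4910 ≈ 0.00020367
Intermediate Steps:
o(U, Y) = 1 (o(U, Y) = (-1)² = 1)
1/(4909 + o(99, 76)) = 1/(4909 + 1) = 1/4910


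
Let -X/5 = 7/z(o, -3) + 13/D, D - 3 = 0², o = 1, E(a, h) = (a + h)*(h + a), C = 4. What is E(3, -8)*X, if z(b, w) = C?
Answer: -9125/12 ≈ -760.42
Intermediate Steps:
E(a, h) = (a + h)² (E(a, h) = (a + h)*(a + h) = (a + h)²)
z(b, w) = 4
D = 3 (D = 3 + 0² = 3 + 0 = 3)
X = -365/12 (X = -5*(7/4 + 13/3) = -5*73/12 = -365/12 ≈ -30.417)
E(3, -8)*X = (3 - 8)²*(-365/12) = (-5)²*(-365/12) = 25*(-365/12) = -9125/12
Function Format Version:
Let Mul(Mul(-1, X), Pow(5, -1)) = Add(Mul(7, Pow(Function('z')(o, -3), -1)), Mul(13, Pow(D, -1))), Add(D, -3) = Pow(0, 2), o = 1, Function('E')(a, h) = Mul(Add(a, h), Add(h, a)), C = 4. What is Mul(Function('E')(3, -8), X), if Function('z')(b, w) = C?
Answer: Rational(-9125, 12) ≈ -760.42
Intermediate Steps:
Function('E')(a, h) = Pow(Add(a, h), 2) (Function('E')(a, h) = Mul(Add(a, h), Add(a, h)) = Pow(Add(a, h), 2))
Function('z')(b, w) = 4
D = 3 (D = Add(3, Pow(0, 2)) = Add(3, 0) = 3)
X = Rational(-365, 12) (X = Mul(-5, Add(Mul(7, Pow(4, -1)), Mul(13, Pow(3, -1)))) = Mul(-5, Add(Mul(7, Rational(1, 4)), Mul(13, Rational(1, 3)))) = Mul(-5, Add(Rational(7, 4), Rational(13, 3))) = Mul(-5, Rational(73, 12)) = Rational(-365, 12) ≈ -30.417)
Mul(Function('E')(3, -8), X) = Mul(Pow(Add(3, -8), 2), Rational(-365, 12)) = Mul(Pow(-5, 2), Rational(-365, 12)) = Mul(25, Rational(-365, 12)) = Rational(-9125, 12)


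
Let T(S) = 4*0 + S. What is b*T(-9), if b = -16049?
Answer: 144441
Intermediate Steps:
T(S) = S (T(S) = 0 + S = S)
b*T(-9) = -16049*(-9) = 144441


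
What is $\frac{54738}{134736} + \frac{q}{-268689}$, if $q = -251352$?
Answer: $\frac{2698536753}{2011226728} \approx 1.3417$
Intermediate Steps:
$\frac{54738}{134736} + \frac{q}{-268689} = \frac{54738}{134736} - \frac{251352}{-268689} = 54738 \cdot \frac{1}{134736} - - \frac{83784}{89563} = \frac{9123}{22456} + \frac{83784}{89563} = \frac{2698536753}{2011226728}$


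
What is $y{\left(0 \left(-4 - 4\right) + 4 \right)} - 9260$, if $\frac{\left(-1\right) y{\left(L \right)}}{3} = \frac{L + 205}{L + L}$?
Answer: $- \frac{74707}{8} \approx -9338.4$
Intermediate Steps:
$y{\left(L \right)} = - \frac{3 \left(205 + L\right)}{2 L}$ ($y{\left(L \right)} = - 3 \frac{L + 205}{L + L} = - 3 \frac{205 + L}{2 L} = - \frac{3 \left(205 + L\right)}{2 L}$)
$y{\left(0 \left(-4 - 4\right) + 4 \right)} - 9260 = \frac{3 \left(-205 - \left(0 \left(-4 - 4\right) + 4\right)\right)}{2 \left(0 \left(-4 - 4\right) + 4\right)} - 9260 = \frac{3 \left(-205 - \left(0 \left(-8\right) + 4\right)\right)}{2 \left(0 \left(-8\right) + 4\right)} - 9260 = \frac{3 \left(-205 - \left(0 + 4\right)\right)}{2 \left(0 + 4\right)} - 9260 = \frac{3 \left(-205 - 4\right)}{2 \cdot 4} - 9260 = \frac{3}{2} \cdot \frac{1}{4} \left(-205 - 4\right) - 9260 = \frac{3}{2} \cdot \frac{1}{4} \left(-209\right) - 9260 = - \frac{627}{8} - 9260 = - \frac{74707}{8}$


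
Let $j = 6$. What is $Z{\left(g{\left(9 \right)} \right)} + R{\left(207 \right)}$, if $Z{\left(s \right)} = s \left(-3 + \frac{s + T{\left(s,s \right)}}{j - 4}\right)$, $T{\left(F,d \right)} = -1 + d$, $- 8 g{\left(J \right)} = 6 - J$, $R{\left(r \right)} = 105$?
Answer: $\frac{6645}{64} \approx 103.83$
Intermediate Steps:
$g{\left(J \right)} = - \frac{3}{4} + \frac{J}{8}$ ($g{\left(J \right)} = - \frac{6 - J}{8} = - \frac{3}{4} + \frac{J}{8}$)
$Z{\left(s \right)} = s \left(- \frac{7}{2} + s\right)$ ($Z{\left(s \right)} = s \left(-3 + \frac{s + \left(-1 + s\right)}{6 - 4}\right) = s \left(-3 + \frac{-1 + 2 s}{2}\right) = s \left(-3 + \left(-1 + 2 s\right) \frac{1}{2}\right) = s \left(-3 + \left(- \frac{1}{2} + s\right)\right) = s \left(- \frac{7}{2} + s\right)$)
$Z{\left(g{\left(9 \right)} \right)} + R{\left(207 \right)} = \frac{\left(- \frac{3}{4} + \frac{1}{8} \cdot 9\right) \left(-7 + 2 \left(- \frac{3}{4} + \frac{1}{8} \cdot 9\right)\right)}{2} + 105 = \frac{\left(- \frac{3}{4} + \frac{9}{8}\right) \left(-7 + 2 \left(- \frac{3}{4} + \frac{9}{8}\right)\right)}{2} + 105 = \frac{1}{2} \cdot \frac{3}{8} \left(-7 + 2 \cdot \frac{3}{8}\right) + 105 = \frac{1}{2} \cdot \frac{3}{8} \left(-7 + \frac{3}{4}\right) + 105 = \frac{1}{2} \cdot \frac{3}{8} \left(- \frac{25}{4}\right) + 105 = - \frac{75}{64} + 105 = \frac{6645}{64}$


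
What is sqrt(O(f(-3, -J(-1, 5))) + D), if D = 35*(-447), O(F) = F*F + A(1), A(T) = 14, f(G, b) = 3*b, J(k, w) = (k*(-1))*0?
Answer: 7*I*sqrt(319) ≈ 125.02*I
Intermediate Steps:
J(k, w) = 0 (J(k, w) = -k*0 = 0)
O(F) = 14 + F**2 (O(F) = F*F + 14 = F**2 + 14 = 14 + F**2)
D = -15645
sqrt(O(f(-3, -J(-1, 5))) + D) = sqrt((14 + (3*(-1*0))**2) - 15645) = sqrt((14 + (3*0)**2) - 15645) = sqrt((14 + 0**2) - 15645) = sqrt((14 + 0) - 15645) = sqrt(14 - 15645) = sqrt(-15631) = 7*I*sqrt(319)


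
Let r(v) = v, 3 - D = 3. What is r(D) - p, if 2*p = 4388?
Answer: -2194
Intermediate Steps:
D = 0 (D = 3 - 1*3 = 3 - 3 = 0)
p = 2194 (p = (½)*4388 = 2194)
r(D) - p = 0 - 1*2194 = 0 - 2194 = -2194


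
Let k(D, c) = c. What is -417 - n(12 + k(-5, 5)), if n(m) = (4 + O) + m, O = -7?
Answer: -431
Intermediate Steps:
n(m) = -3 + m (n(m) = (4 - 7) + m = -3 + m)
-417 - n(12 + k(-5, 5)) = -417 - (-3 + (12 + 5)) = -417 - (-3 + 17) = -417 - 1*14 = -417 - 14 = -431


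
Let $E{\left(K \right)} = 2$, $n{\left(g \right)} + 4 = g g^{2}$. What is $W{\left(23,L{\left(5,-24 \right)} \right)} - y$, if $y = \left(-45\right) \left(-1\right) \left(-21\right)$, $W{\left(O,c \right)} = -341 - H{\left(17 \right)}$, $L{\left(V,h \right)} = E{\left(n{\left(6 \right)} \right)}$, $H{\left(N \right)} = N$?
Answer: $587$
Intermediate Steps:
$n{\left(g \right)} = -4 + g^{3}$ ($n{\left(g \right)} = -4 + g g^{2} = -4 + g^{3}$)
$L{\left(V,h \right)} = 2$
$W{\left(O,c \right)} = -358$ ($W{\left(O,c \right)} = -341 - 17 = -358$)
$y = -945$ ($y = 45 \left(-21\right) = -945$)
$W{\left(23,L{\left(5,-24 \right)} \right)} - y = -358 - -945 = -358 + 945 = 587$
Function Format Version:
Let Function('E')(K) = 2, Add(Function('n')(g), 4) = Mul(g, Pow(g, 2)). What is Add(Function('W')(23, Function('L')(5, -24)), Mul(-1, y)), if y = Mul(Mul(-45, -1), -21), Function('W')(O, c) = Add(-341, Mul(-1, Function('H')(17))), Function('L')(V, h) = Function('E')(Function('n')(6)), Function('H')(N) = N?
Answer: 587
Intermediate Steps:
Function('n')(g) = Add(-4, Pow(g, 3)) (Function('n')(g) = Add(-4, Mul(g, Pow(g, 2))) = Add(-4, Pow(g, 3)))
Function('L')(V, h) = 2
Function('W')(O, c) = -358 (Function('W')(O, c) = Add(-341, Mul(-1, 17)) = Add(-341, -17) = -358)
y = -945 (y = Mul(45, -21) = -945)
Add(Function('W')(23, Function('L')(5, -24)), Mul(-1, y)) = Add(-358, Mul(-1, -945)) = Add(-358, 945) = 587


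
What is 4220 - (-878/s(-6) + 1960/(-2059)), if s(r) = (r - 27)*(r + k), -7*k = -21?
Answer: 862210862/203841 ≈ 4229.8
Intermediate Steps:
k = 3 (k = -⅐*(-21) = 3)
s(r) = (-27 + r)*(3 + r) (s(r) = (r - 27)*(r + 3) = (-27 + r)*(3 + r))
4220 - (-878/s(-6) + 1960/(-2059)) = 4220 - (-878/(-81 + (-6)² - 24*(-6)) + 1960/(-2059)) = 4220 - (-878/(-81 + 36 + 144) + 1960*(-1/2059)) = 4220 - (-878/99 - 1960/2059) = 4220 - 1*(-2001842/203841) = 4220 + 2001842/203841 = 862210862/203841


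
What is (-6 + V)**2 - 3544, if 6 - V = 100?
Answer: 6456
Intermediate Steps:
V = -94 (V = 6 - 1*100 = 6 - 100 = -94)
(-6 + V)**2 - 3544 = (-6 - 94)**2 - 3544 = (-100)**2 - 3544 = 10000 - 3544 = 6456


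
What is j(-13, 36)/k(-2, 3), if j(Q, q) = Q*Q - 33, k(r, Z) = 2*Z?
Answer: 68/3 ≈ 22.667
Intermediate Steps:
j(Q, q) = -33 + Q**2 (j(Q, q) = Q**2 - 33 = -33 + Q**2)
j(-13, 36)/k(-2, 3) = (-33 + (-13)**2)/((2*3)) = (-33 + 169)/6 = (1/6)*136 = 68/3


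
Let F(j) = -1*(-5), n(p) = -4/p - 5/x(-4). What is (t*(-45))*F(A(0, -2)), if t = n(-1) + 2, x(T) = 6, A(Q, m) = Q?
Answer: -2325/2 ≈ -1162.5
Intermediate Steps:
n(p) = -5/6 - 4/p (n(p) = -4/p - 5/6 = -5/6 - 4/p)
F(j) = 5
t = 31/6 (t = (-5/6 - 4/(-1)) + 2 = (-5/6 - 4*(-1)) + 2 = (-5/6 + 4) + 2 = 19/6 + 2 = 31/6 ≈ 5.1667)
(t*(-45))*F(A(0, -2)) = ((31/6)*(-45))*5 = -465/2*5 = -2325/2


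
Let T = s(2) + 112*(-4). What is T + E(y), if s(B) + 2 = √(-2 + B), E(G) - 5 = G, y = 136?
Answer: -309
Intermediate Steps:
E(G) = 5 + G
s(B) = -2 + √(-2 + B)
T = -450 (T = (-2 + √(-2 + 2)) + 112*(-4) = (-2 + √0) - 448 = (-2 + 0) - 448 = -2 - 448 = -450)
T + E(y) = -450 + (5 + 136) = -450 + 141 = -309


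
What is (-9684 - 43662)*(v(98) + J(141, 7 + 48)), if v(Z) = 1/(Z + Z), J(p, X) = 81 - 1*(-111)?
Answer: -1003785009/98 ≈ -1.0243e+7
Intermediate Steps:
J(p, X) = 192 (J(p, X) = 81 + 111 = 192)
v(Z) = 1/(2*Z)
(-9684 - 43662)*(v(98) + J(141, 7 + 48)) = (-9684 - 43662)*((½)/98 + 192) = -53346*((½)*(1/98) + 192) = -53346*(1/196 + 192) = -53346*37633/196 = -1003785009/98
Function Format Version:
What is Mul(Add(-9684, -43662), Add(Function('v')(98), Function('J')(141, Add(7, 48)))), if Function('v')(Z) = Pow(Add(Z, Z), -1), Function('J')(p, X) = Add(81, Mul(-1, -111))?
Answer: Rational(-1003785009, 98) ≈ -1.0243e+7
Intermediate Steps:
Function('J')(p, X) = 192 (Function('J')(p, X) = Add(81, 111) = 192)
Function('v')(Z) = Mul(Rational(1, 2), Pow(Z, -1)) (Function('v')(Z) = Pow(Mul(2, Z), -1) = Mul(Rational(1, 2), Pow(Z, -1)))
Mul(Add(-9684, -43662), Add(Function('v')(98), Function('J')(141, Add(7, 48)))) = Mul(Add(-9684, -43662), Add(Mul(Rational(1, 2), Pow(98, -1)), 192)) = Mul(-53346, Add(Mul(Rational(1, 2), Rational(1, 98)), 192)) = Mul(-53346, Add(Rational(1, 196), 192)) = Mul(-53346, Rational(37633, 196)) = Rational(-1003785009, 98)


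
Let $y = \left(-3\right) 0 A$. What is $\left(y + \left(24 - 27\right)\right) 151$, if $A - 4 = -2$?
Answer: $-453$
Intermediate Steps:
$A = 2$ ($A = 4 - 2 = 2$)
$y = 0$ ($y = \left(-3\right) 0 \cdot 2 = 0 \cdot 2 = 0$)
$\left(y + \left(24 - 27\right)\right) 151 = \left(0 + \left(24 - 27\right)\right) 151 = \left(0 - 3\right) 151 = \left(-3\right) 151 = -453$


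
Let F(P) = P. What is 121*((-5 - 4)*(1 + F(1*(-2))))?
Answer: 1089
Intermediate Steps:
121*((-5 - 4)*(1 + F(1*(-2)))) = 121*((-5 - 4)*(1 + 1*(-2))) = 121*(-9*(1 - 2)) = 121*(-9*(-1)) = 121*9 = 1089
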